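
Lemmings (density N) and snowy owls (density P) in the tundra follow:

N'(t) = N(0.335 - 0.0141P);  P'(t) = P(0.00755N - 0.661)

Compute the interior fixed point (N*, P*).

N* ≈ 87.5, P* ≈ 23.8

Set dP/dt = 0 with P > 0: 0.00755N - 0.661 = 0, so N* = 0.661/0.00755 = 87.5.
Set dN/dt = 0 with N > 0: 0.335 - 0.0141P = 0, so P* = 0.335/0.0141 = 23.8.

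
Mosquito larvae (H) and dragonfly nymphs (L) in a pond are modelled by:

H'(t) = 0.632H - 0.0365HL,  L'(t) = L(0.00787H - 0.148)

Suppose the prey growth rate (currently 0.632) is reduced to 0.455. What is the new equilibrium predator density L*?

At the interior fixed point, setting dH/dt = 0 with H > 0 fixes L* = (prey growth rate)/(HL coefficient) — independent of the other coefficients.
With the change, L* = 0.455/0.0365 = 12.5; it falls from 17.3.

L* ≈ 12.5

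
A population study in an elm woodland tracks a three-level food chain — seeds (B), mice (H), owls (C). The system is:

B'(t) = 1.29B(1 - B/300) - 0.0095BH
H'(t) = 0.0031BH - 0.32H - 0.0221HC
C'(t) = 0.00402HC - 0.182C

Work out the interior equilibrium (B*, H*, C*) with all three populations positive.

B* ≈ 200, H* ≈ 45.3, C* ≈ 13.6

From dC/dt = 0: 0.00402H* = 0.182, so H* = 45.3.
From dB/dt = 0: 1.29(1 - B*/300) = 0.0095·45.3, giving B* = 300·(1 - 0.333) = 200.
From dH/dt = 0: 0.0031·200 - 0.32 = 0.0221C*, so C* = 0.3/0.0221 = 13.6.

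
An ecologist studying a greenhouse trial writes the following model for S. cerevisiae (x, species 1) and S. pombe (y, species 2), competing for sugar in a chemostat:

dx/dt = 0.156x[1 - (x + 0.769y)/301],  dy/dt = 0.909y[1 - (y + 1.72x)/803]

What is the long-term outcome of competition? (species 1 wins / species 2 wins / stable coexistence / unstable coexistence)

Compare the nullcline intercepts: K1/α12 = 301/0.769 = 391 < K2 = 803; K2/α21 = 803/1.72 = 467 > K1 = 301.
Since the inequalities point opposite ways, species 2 can invade but species 1 cannot.

species 2 excludes species 1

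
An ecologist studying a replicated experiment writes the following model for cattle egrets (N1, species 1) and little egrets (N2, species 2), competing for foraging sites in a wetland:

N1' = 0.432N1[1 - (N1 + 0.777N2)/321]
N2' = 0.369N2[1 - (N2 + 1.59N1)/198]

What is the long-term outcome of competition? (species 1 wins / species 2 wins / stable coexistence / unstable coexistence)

Compare the nullcline intercepts: K1/α12 = 321/0.777 = 413 > K2 = 198; K2/α21 = 198/1.59 = 125 < K1 = 321.
Since the inequalities point opposite ways, species 1 can invade but species 2 cannot.

species 1 excludes species 2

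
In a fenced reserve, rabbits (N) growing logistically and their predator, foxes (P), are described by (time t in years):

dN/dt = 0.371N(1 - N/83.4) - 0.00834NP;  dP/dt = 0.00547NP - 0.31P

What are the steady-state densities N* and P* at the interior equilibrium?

N* ≈ 56.7, P* ≈ 14.3

From dP/dt = 0 with P > 0: 0.00547N* = 0.31, so N* = 56.7.
Substitute into dN/dt = 0: 0.371(1 - 56.7/83.4) = 0.00834P*.
The bracket is 0.32, giving P* = 0.119/0.00834 = 14.3.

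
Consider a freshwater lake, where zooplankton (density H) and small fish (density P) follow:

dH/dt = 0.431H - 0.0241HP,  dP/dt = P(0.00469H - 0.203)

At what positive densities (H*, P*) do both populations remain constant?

Set dP/dt = 0 with P > 0: 0.00469H - 0.203 = 0, so H* = 0.203/0.00469 = 43.3.
Set dH/dt = 0 with H > 0: 0.431 - 0.0241P = 0, so P* = 0.431/0.0241 = 17.9.

H* ≈ 43.3, P* ≈ 17.9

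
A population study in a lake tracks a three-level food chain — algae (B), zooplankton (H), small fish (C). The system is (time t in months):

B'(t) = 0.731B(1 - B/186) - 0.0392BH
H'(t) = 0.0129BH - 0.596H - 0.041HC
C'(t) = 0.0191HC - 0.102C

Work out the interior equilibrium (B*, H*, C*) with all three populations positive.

B* ≈ 133, H* ≈ 5.34, C* ≈ 27.2

From dC/dt = 0: 0.0191H* = 0.102, so H* = 5.34.
From dB/dt = 0: 0.731(1 - B*/186) = 0.0392·5.34, giving B* = 186·(1 - 0.286) = 133.
From dH/dt = 0: 0.0129·133 - 0.596 = 0.041C*, so C* = 1.12/0.041 = 27.2.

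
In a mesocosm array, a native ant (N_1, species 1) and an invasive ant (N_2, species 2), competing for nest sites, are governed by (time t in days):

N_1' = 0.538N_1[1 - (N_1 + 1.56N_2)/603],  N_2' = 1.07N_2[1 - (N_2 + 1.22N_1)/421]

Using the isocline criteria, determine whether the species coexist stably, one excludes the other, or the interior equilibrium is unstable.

unstable coexistence (outcome depends on initial conditions)

Compare the nullcline intercepts: K1/α12 = 603/1.56 = 387 < K2 = 421; K2/α21 = 421/1.22 = 345 < K1 = 603.
Since both are reversed, neither can invade when rare; the interior point is a saddle.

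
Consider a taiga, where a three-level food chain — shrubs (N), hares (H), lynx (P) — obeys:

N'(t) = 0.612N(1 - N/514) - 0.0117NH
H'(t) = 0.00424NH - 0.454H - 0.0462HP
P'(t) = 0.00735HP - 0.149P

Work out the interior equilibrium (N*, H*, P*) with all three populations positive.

From dP/dt = 0: 0.00735H* = 0.149, so H* = 20.3.
From dN/dt = 0: 0.612(1 - N*/514) = 0.0117·20.3, giving N* = 514·(1 - 0.388) = 315.
From dH/dt = 0: 0.00424·315 - 0.454 = 0.0462P*, so P* = 0.881/0.0462 = 19.1.

N* ≈ 315, H* ≈ 20.3, P* ≈ 19.1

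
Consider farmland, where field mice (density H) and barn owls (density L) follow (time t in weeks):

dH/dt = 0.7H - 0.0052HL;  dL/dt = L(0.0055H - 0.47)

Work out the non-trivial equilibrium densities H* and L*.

H* ≈ 85.5, L* ≈ 135

Set dL/dt = 0 with L > 0: 0.0055H - 0.47 = 0, so H* = 0.47/0.0055 = 85.5.
Set dH/dt = 0 with H > 0: 0.7 - 0.0052L = 0, so L* = 0.7/0.0052 = 135.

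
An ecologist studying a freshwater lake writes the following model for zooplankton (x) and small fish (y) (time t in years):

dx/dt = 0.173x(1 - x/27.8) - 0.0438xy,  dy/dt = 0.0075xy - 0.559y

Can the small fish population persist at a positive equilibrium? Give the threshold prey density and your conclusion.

The predator equation gives dy/dt > 0 only when x > 0.559/0.0075 = 74.5.
Without the predator, x → K = 27.8. Since 27.8 < 74.5, the predator cannot invade.

Threshold x = 74.5; K < 74.5, so no, the predator goes extinct.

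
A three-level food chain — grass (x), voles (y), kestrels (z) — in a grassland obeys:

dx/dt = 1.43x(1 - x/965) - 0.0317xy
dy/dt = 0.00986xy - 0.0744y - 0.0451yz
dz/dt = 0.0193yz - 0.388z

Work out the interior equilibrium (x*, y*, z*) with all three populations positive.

x* ≈ 535, y* ≈ 20.1, z* ≈ 115

From dz/dt = 0: 0.0193y* = 0.388, so y* = 20.1.
From dx/dt = 0: 1.43(1 - x*/965) = 0.0317·20.1, giving x* = 965·(1 - 0.446) = 535.
From dy/dt = 0: 0.00986·535 - 0.0744 = 0.0451z*, so z* = 5.2/0.0451 = 115.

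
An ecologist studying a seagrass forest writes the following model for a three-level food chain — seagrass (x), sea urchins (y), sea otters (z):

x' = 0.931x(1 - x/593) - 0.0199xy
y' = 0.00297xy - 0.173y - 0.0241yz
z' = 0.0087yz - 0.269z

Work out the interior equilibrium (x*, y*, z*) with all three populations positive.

x* ≈ 201, y* ≈ 30.9, z* ≈ 17.6

From dz/dt = 0: 0.0087y* = 0.269, so y* = 30.9.
From dx/dt = 0: 0.931(1 - x*/593) = 0.0199·30.9, giving x* = 593·(1 - 0.661) = 201.
From dy/dt = 0: 0.00297·201 - 0.173 = 0.0241z*, so z* = 0.424/0.0241 = 17.6.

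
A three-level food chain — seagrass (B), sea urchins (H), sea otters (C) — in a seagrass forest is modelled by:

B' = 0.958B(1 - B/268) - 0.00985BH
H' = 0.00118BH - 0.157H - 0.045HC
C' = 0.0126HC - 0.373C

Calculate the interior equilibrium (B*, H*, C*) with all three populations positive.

From dC/dt = 0: 0.0126H* = 0.373, so H* = 29.6.
From dB/dt = 0: 0.958(1 - B*/268) = 0.00985·29.6, giving B* = 268·(1 - 0.304) = 186.
From dH/dt = 0: 0.00118·186 - 0.157 = 0.045C*, so C* = 0.063/0.045 = 1.4.

B* ≈ 186, H* ≈ 29.6, C* ≈ 1.4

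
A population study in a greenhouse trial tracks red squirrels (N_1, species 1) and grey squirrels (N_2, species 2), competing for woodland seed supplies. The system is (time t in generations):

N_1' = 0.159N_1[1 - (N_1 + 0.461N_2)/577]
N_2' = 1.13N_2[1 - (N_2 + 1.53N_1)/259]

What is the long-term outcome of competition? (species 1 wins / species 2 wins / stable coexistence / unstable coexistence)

species 1 excludes species 2

Compare the nullcline intercepts: K1/α12 = 577/0.461 = 1250 > K2 = 259; K2/α21 = 259/1.53 = 169 < K1 = 577.
Since the inequalities point opposite ways, species 1 can invade but species 2 cannot.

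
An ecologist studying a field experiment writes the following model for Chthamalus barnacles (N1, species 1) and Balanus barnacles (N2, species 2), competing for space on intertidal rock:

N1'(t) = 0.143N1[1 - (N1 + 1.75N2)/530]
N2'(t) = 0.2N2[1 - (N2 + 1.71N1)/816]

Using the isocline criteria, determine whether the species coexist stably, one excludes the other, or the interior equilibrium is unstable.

Compare the nullcline intercepts: K1/α12 = 530/1.75 = 303 < K2 = 816; K2/α21 = 816/1.71 = 477 < K1 = 530.
Since both are reversed, neither can invade when rare; the interior point is a saddle.

unstable coexistence (outcome depends on initial conditions)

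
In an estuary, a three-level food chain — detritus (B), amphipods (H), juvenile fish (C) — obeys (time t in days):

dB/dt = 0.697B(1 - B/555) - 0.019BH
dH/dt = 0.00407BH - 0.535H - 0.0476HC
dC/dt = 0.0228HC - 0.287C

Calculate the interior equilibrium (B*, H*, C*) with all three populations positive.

From dC/dt = 0: 0.0228H* = 0.287, so H* = 12.6.
From dB/dt = 0: 0.697(1 - B*/555) = 0.019·12.6, giving B* = 555·(1 - 0.343) = 365.
From dH/dt = 0: 0.00407·365 - 0.535 = 0.0476C*, so C* = 0.949/0.0476 = 19.9.

B* ≈ 365, H* ≈ 12.6, C* ≈ 19.9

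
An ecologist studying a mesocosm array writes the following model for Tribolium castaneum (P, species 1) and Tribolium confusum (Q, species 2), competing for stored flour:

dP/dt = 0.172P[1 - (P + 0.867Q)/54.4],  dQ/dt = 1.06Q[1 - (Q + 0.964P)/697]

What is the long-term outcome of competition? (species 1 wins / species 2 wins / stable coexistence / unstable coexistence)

Compare the nullcline intercepts: K1/α12 = 54.4/0.867 = 62.7 < K2 = 697; K2/α21 = 697/0.964 = 723 > K1 = 54.4.
Since the inequalities point opposite ways, species 2 can invade but species 1 cannot.

species 2 excludes species 1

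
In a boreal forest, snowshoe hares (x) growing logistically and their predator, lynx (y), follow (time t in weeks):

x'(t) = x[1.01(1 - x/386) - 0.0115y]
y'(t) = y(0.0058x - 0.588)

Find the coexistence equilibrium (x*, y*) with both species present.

From dy/dt = 0 with y > 0: 0.0058x* = 0.588, so x* = 101.
Substitute into dx/dt = 0: 1.01(1 - 101/386) = 0.0115y*.
The bracket is 0.737, giving y* = 0.745/0.0115 = 64.8.

x* ≈ 101, y* ≈ 64.8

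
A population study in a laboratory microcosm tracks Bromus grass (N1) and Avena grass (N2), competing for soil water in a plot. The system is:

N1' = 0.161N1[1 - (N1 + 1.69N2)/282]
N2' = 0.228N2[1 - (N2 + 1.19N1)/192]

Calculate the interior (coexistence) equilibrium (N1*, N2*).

Setting both brackets to zero gives the nullclines N1 + 1.69N2 = 282 and 1.19N1 + N2 = 192.
Substituting N2 = 192 - 1.19N1 into the first: N1(1 - 1.69·1.19) = 282 - 1.69·192.
So N1* = -42.5/-1.01 = 42, and then N2* = 192 - 1.19·42 = 142.

N1* ≈ 42, N2* ≈ 142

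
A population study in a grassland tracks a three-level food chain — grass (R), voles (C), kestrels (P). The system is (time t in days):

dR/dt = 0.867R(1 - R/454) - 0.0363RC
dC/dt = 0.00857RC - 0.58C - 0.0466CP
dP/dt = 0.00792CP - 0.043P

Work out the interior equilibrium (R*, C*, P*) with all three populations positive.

From dP/dt = 0: 0.00792C* = 0.043, so C* = 5.43.
From dR/dt = 0: 0.867(1 - R*/454) = 0.0363·5.43, giving R* = 454·(1 - 0.227) = 351.
From dC/dt = 0: 0.00857·351 - 0.58 = 0.0466P*, so P* = 2.43/0.0466 = 52.1.

R* ≈ 351, C* ≈ 5.43, P* ≈ 52.1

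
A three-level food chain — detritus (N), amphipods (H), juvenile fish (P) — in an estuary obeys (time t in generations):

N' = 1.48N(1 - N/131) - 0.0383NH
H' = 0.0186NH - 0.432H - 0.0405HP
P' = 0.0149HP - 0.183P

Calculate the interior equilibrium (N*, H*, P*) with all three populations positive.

N* ≈ 89.4, H* ≈ 12.3, P* ≈ 30.4

From dP/dt = 0: 0.0149H* = 0.183, so H* = 12.3.
From dN/dt = 0: 1.48(1 - N*/131) = 0.0383·12.3, giving N* = 131·(1 - 0.318) = 89.4.
From dH/dt = 0: 0.0186·89.4 - 0.432 = 0.0405P*, so P* = 1.23/0.0405 = 30.4.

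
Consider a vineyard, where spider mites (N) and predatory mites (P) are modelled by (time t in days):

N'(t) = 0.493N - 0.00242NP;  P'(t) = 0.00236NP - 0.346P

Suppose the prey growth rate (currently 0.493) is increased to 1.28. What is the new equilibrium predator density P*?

At the interior fixed point, setting dN/dt = 0 with N > 0 fixes P* = (prey growth rate)/(NP coefficient) — independent of the other coefficients.
With the change, P* = 1.28/0.00242 = 529; it rises from 204.

P* ≈ 529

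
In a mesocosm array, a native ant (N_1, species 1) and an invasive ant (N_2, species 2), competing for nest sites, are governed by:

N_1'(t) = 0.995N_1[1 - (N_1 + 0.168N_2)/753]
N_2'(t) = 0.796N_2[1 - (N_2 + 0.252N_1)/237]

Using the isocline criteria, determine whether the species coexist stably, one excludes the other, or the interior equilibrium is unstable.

Compare the nullcline intercepts: K1/α12 = 753/0.168 = 4480 > K2 = 237; K2/α21 = 237/0.252 = 940 > K1 = 753.
Since both inequalities hold, each species can invade when rare, so the interior equilibrium is stable.

stable coexistence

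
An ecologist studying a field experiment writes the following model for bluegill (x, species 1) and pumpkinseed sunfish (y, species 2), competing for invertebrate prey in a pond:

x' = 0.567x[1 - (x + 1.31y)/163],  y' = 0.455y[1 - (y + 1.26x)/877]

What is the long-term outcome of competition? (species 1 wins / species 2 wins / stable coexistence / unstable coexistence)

Compare the nullcline intercepts: K1/α12 = 163/1.31 = 124 < K2 = 877; K2/α21 = 877/1.26 = 696 > K1 = 163.
Since the inequalities point opposite ways, species 2 can invade but species 1 cannot.

species 2 excludes species 1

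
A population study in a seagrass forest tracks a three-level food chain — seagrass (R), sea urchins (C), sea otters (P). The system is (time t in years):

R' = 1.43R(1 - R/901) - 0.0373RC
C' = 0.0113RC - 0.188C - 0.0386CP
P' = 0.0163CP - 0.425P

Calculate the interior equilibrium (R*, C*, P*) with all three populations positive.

R* ≈ 288, C* ≈ 26.1, P* ≈ 79.5

From dP/dt = 0: 0.0163C* = 0.425, so C* = 26.1.
From dR/dt = 0: 1.43(1 - R*/901) = 0.0373·26.1, giving R* = 901·(1 - 0.68) = 288.
From dC/dt = 0: 0.0113·288 - 0.188 = 0.0386P*, so P* = 3.07/0.0386 = 79.5.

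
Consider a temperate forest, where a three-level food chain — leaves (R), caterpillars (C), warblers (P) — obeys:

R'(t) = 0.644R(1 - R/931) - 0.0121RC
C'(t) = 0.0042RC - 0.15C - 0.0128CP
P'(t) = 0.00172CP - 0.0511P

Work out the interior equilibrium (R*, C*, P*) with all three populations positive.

From dP/dt = 0: 0.00172C* = 0.0511, so C* = 29.7.
From dR/dt = 0: 0.644(1 - R*/931) = 0.0121·29.7, giving R* = 931·(1 - 0.558) = 411.
From dC/dt = 0: 0.0042·411 - 0.15 = 0.0128P*, so P* = 1.58/0.0128 = 123.

R* ≈ 411, C* ≈ 29.7, P* ≈ 123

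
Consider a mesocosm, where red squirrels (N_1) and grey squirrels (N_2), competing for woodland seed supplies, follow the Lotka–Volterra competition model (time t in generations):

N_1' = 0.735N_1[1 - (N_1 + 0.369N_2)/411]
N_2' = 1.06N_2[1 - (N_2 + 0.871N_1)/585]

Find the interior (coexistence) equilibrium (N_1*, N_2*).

N_1* ≈ 288, N_2* ≈ 335

Setting both brackets to zero gives the nullclines N_1 + 0.369N_2 = 411 and 0.871N_1 + N_2 = 585.
Substituting N_2 = 585 - 0.871N_1 into the first: N_1(1 - 0.369·0.871) = 411 - 0.369·585.
So N_1* = 195/0.679 = 288, and then N_2* = 585 - 0.871·288 = 335.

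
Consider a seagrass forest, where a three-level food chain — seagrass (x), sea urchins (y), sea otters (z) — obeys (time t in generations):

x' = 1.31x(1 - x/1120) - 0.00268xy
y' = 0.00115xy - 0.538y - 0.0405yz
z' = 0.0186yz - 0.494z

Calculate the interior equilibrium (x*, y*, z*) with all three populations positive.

x* ≈ 1060, y* ≈ 26.6, z* ≈ 16.8

From dz/dt = 0: 0.0186y* = 0.494, so y* = 26.6.
From dx/dt = 0: 1.31(1 - x*/1120) = 0.00268·26.6, giving x* = 1120·(1 - 0.0543) = 1060.
From dy/dt = 0: 0.00115·1060 - 0.538 = 0.0405z*, so z* = 0.68/0.0405 = 16.8.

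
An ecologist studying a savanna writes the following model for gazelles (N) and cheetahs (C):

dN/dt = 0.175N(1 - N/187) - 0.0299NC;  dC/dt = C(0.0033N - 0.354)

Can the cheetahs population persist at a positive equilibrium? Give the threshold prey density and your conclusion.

Threshold N = 107; K > 107, so yes, the predator persists.

The predator equation gives dC/dt > 0 only when N > 0.354/0.0033 = 107.
Without the predator, N → K = 187. Since 187 > 107, the predator can invade and persist.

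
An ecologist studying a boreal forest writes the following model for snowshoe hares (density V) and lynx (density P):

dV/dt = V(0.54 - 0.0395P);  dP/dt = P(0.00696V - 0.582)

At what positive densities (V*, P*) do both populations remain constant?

V* ≈ 83.6, P* ≈ 13.7

Set dP/dt = 0 with P > 0: 0.00696V - 0.582 = 0, so V* = 0.582/0.00696 = 83.6.
Set dV/dt = 0 with V > 0: 0.54 - 0.0395P = 0, so P* = 0.54/0.0395 = 13.7.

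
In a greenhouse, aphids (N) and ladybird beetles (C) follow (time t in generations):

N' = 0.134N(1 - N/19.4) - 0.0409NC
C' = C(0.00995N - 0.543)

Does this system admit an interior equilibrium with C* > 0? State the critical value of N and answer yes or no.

Threshold N = 54.6; K < 54.6, so no, the predator goes extinct.

The predator equation gives dC/dt > 0 only when N > 0.543/0.00995 = 54.6.
Without the predator, N → K = 19.4. Since 19.4 < 54.6, the predator cannot invade.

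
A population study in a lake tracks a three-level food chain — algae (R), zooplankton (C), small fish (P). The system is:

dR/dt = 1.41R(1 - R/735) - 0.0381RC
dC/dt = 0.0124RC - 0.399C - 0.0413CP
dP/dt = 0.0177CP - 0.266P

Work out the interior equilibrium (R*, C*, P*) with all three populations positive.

From dP/dt = 0: 0.0177C* = 0.266, so C* = 15.
From dR/dt = 0: 1.41(1 - R*/735) = 0.0381·15, giving R* = 735·(1 - 0.406) = 437.
From dC/dt = 0: 0.0124·437 - 0.399 = 0.0413P*, so P* = 5.01/0.0413 = 121.

R* ≈ 437, C* ≈ 15, P* ≈ 121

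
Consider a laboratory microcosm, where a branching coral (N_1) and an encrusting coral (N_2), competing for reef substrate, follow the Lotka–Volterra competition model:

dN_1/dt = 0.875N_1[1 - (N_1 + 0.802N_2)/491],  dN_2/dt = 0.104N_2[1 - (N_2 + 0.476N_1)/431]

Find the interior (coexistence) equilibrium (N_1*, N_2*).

Setting both brackets to zero gives the nullclines N_1 + 0.802N_2 = 491 and 0.476N_1 + N_2 = 431.
Substituting N_2 = 431 - 0.476N_1 into the first: N_1(1 - 0.802·0.476) = 491 - 0.802·431.
So N_1* = 145/0.618 = 235, and then N_2* = 431 - 0.476·235 = 319.

N_1* ≈ 235, N_2* ≈ 319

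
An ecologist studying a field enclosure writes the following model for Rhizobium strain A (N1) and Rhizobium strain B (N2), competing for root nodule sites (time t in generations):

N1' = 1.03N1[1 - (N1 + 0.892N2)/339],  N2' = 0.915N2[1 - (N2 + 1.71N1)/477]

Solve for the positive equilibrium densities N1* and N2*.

N1* ≈ 165, N2* ≈ 195

Setting both brackets to zero gives the nullclines N1 + 0.892N2 = 339 and 1.71N1 + N2 = 477.
Substituting N2 = 477 - 1.71N1 into the first: N1(1 - 0.892·1.71) = 339 - 0.892·477.
So N1* = -86.5/-0.525 = 165, and then N2* = 477 - 1.71·165 = 195.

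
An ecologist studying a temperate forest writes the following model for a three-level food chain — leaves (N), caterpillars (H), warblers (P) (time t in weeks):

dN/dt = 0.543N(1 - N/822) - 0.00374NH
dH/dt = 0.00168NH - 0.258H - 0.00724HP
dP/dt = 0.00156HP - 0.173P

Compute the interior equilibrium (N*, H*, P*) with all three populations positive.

N* ≈ 194, H* ≈ 111, P* ≈ 9.41

From dP/dt = 0: 0.00156H* = 0.173, so H* = 111.
From dN/dt = 0: 0.543(1 - N*/822) = 0.00374·111, giving N* = 822·(1 - 0.764) = 194.
From dH/dt = 0: 0.00168·194 - 0.258 = 0.00724P*, so P* = 0.0681/0.00724 = 9.41.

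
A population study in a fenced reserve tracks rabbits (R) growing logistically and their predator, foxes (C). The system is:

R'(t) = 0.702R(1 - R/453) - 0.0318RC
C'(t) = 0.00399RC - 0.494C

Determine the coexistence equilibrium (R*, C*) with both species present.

From dC/dt = 0 with C > 0: 0.00399R* = 0.494, so R* = 124.
Substitute into dR/dt = 0: 0.702(1 - 124/453) = 0.0318C*.
The bracket is 0.727, giving C* = 0.51/0.0318 = 16.

R* ≈ 124, C* ≈ 16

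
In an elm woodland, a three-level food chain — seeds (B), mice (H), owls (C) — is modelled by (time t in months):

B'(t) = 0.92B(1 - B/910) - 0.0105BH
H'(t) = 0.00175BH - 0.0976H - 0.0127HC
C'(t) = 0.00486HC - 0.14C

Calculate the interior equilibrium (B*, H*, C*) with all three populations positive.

From dC/dt = 0: 0.00486H* = 0.14, so H* = 28.8.
From dB/dt = 0: 0.92(1 - B*/910) = 0.0105·28.8, giving B* = 910·(1 - 0.329) = 611.
From dH/dt = 0: 0.00175·611 - 0.0976 = 0.0127C*, so C* = 0.971/0.0127 = 76.5.

B* ≈ 611, H* ≈ 28.8, C* ≈ 76.5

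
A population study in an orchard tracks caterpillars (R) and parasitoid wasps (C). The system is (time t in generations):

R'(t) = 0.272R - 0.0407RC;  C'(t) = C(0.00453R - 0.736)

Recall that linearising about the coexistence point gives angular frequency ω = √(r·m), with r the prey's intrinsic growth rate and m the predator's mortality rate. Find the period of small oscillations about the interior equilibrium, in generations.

Here r = 0.272 and m = 0.736, so r·m = 0.2.
ω = √0.2 = 0.447 per generation, hence T = 2π/ω ≈ 14 generations.

T ≈ 14 generations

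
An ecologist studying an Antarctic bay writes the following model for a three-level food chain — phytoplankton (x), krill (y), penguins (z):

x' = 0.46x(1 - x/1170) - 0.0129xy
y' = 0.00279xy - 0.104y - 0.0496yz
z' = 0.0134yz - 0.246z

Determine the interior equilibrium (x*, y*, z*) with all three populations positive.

From dz/dt = 0: 0.0134y* = 0.246, so y* = 18.4.
From dx/dt = 0: 0.46(1 - x*/1170) = 0.0129·18.4, giving x* = 1170·(1 - 0.515) = 568.
From dy/dt = 0: 0.00279·568 - 0.104 = 0.0496z*, so z* = 1.48/0.0496 = 29.8.

x* ≈ 568, y* ≈ 18.4, z* ≈ 29.8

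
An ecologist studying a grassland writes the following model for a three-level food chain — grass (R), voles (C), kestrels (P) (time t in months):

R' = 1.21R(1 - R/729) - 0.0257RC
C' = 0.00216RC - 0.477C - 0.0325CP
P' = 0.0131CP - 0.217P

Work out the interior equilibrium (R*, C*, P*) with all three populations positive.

From dP/dt = 0: 0.0131C* = 0.217, so C* = 16.6.
From dR/dt = 0: 1.21(1 - R*/729) = 0.0257·16.6, giving R* = 729·(1 - 0.352) = 473.
From dC/dt = 0: 0.00216·473 - 0.477 = 0.0325P*, so P* = 0.544/0.0325 = 16.7.

R* ≈ 473, C* ≈ 16.6, P* ≈ 16.7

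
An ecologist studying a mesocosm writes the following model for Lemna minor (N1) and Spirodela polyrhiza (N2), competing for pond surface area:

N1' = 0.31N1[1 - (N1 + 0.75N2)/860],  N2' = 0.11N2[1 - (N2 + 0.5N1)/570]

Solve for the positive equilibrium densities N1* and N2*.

Setting both brackets to zero gives the nullclines N1 + 0.75N2 = 860 and 0.5N1 + N2 = 570.
Substituting N2 = 570 - 0.5N1 into the first: N1(1 - 0.75·0.5) = 860 - 0.75·570.
So N1* = 432/0.625 = 692, and then N2* = 570 - 0.5·692 = 224.

N1* ≈ 692, N2* ≈ 224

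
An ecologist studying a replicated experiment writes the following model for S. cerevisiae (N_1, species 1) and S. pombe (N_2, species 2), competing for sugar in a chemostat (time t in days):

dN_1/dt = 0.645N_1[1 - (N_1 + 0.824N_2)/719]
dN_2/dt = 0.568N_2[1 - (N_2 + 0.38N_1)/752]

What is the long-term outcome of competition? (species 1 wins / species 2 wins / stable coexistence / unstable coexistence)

Compare the nullcline intercepts: K1/α12 = 719/0.824 = 873 > K2 = 752; K2/α21 = 752/0.38 = 1980 > K1 = 719.
Since both inequalities hold, each species can invade when rare, so the interior equilibrium is stable.

stable coexistence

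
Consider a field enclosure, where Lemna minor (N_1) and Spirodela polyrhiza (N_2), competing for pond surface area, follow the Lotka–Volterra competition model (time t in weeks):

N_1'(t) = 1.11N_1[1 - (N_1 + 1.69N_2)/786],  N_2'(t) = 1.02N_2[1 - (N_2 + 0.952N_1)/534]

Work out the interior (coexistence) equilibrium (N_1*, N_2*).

Setting both brackets to zero gives the nullclines N_1 + 1.69N_2 = 786 and 0.952N_1 + N_2 = 534.
Substituting N_2 = 534 - 0.952N_1 into the first: N_1(1 - 1.69·0.952) = 786 - 1.69·534.
So N_1* = -116/-0.609 = 191, and then N_2* = 534 - 0.952·191 = 352.

N_1* ≈ 191, N_2* ≈ 352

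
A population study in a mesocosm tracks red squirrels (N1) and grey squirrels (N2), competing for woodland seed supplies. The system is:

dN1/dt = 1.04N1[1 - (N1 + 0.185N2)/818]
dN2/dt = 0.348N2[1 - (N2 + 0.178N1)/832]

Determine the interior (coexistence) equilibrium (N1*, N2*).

Setting both brackets to zero gives the nullclines N1 + 0.185N2 = 818 and 0.178N1 + N2 = 832.
Substituting N2 = 832 - 0.178N1 into the first: N1(1 - 0.185·0.178) = 818 - 0.185·832.
So N1* = 664/0.967 = 687, and then N2* = 832 - 0.178·687 = 710.

N1* ≈ 687, N2* ≈ 710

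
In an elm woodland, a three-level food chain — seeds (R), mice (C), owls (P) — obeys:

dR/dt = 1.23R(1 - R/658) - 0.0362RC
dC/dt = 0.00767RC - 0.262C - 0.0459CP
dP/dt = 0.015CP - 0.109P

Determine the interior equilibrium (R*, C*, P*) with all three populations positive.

R* ≈ 517, C* ≈ 7.27, P* ≈ 80.7

From dP/dt = 0: 0.015C* = 0.109, so C* = 7.27.
From dR/dt = 0: 1.23(1 - R*/658) = 0.0362·7.27, giving R* = 658·(1 - 0.214) = 517.
From dC/dt = 0: 0.00767·517 - 0.262 = 0.0459P*, so P* = 3.71/0.0459 = 80.7.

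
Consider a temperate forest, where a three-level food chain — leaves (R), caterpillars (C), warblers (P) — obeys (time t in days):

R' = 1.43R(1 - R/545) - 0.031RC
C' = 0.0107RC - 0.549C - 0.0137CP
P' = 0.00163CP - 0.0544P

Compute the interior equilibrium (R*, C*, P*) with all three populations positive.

R* ≈ 151, C* ≈ 33.4, P* ≈ 77.6

From dP/dt = 0: 0.00163C* = 0.0544, so C* = 33.4.
From dR/dt = 0: 1.43(1 - R*/545) = 0.031·33.4, giving R* = 545·(1 - 0.723) = 151.
From dC/dt = 0: 0.0107·151 - 0.549 = 0.0137P*, so P* = 1.06/0.0137 = 77.6.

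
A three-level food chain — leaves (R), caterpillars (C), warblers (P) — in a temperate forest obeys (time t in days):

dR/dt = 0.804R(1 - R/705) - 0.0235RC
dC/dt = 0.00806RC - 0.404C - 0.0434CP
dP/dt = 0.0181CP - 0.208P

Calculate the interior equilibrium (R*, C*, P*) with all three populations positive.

From dP/dt = 0: 0.0181C* = 0.208, so C* = 11.5.
From dR/dt = 0: 0.804(1 - R*/705) = 0.0235·11.5, giving R* = 705·(1 - 0.336) = 468.
From dC/dt = 0: 0.00806·468 - 0.404 = 0.0434P*, so P* = 3.37/0.0434 = 77.6.

R* ≈ 468, C* ≈ 11.5, P* ≈ 77.6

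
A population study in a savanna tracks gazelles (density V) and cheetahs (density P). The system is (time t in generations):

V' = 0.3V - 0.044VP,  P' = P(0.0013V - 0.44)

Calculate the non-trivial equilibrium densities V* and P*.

Set dP/dt = 0 with P > 0: 0.0013V - 0.44 = 0, so V* = 0.44/0.0013 = 338.
Set dV/dt = 0 with V > 0: 0.3 - 0.044P = 0, so P* = 0.3/0.044 = 6.82.

V* ≈ 338, P* ≈ 6.82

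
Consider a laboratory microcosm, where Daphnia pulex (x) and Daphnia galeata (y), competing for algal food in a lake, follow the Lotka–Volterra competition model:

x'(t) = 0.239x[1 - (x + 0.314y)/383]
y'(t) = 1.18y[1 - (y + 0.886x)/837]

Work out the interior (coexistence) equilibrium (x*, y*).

Setting both brackets to zero gives the nullclines x + 0.314y = 383 and 0.886x + y = 837.
Substituting y = 837 - 0.886x into the first: x(1 - 0.314·0.886) = 383 - 0.314·837.
So x* = 120/0.722 = 167, and then y* = 837 - 0.886·167 = 689.

x* ≈ 167, y* ≈ 689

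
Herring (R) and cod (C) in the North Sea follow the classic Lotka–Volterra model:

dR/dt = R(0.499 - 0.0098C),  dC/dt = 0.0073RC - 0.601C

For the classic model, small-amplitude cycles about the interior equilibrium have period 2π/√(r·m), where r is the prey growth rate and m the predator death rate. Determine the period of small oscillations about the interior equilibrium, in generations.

Here r = 0.499 and m = 0.601, so r·m = 0.3.
ω = √0.3 = 0.548 per generation, hence T = 2π/ω ≈ 11.5 generations.

T ≈ 11.5 generations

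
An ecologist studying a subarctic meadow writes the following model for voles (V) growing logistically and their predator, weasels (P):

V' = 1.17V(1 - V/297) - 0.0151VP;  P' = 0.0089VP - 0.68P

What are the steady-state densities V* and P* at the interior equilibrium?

From dP/dt = 0 with P > 0: 0.0089V* = 0.68, so V* = 76.4.
Substitute into dV/dt = 0: 1.17(1 - 76.4/297) = 0.0151P*.
The bracket is 0.743, giving P* = 0.869/0.0151 = 57.6.

V* ≈ 76.4, P* ≈ 57.6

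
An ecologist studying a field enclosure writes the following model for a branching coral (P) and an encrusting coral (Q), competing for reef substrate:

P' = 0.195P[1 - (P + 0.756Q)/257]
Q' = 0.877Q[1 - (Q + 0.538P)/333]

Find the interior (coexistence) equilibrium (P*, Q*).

Setting both brackets to zero gives the nullclines P + 0.756Q = 257 and 0.538P + Q = 333.
Substituting Q = 333 - 0.538P into the first: P(1 - 0.756·0.538) = 257 - 0.756·333.
So P* = 5.25/0.593 = 8.85, and then Q* = 333 - 0.538·8.85 = 328.

P* ≈ 8.85, Q* ≈ 328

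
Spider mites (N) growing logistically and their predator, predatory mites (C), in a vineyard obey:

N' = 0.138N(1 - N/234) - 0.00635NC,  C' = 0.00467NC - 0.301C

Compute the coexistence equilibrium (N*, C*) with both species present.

From dC/dt = 0 with C > 0: 0.00467N* = 0.301, so N* = 64.5.
Substitute into dN/dt = 0: 0.138(1 - 64.5/234) = 0.00635C*.
The bracket is 0.725, giving C* = 0.1/0.00635 = 15.7.

N* ≈ 64.5, C* ≈ 15.7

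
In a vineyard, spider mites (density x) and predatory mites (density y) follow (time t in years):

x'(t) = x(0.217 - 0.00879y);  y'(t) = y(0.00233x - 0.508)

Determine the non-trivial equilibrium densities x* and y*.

x* ≈ 218, y* ≈ 24.7

Set dy/dt = 0 with y > 0: 0.00233x - 0.508 = 0, so x* = 0.508/0.00233 = 218.
Set dx/dt = 0 with x > 0: 0.217 - 0.00879y = 0, so y* = 0.217/0.00879 = 24.7.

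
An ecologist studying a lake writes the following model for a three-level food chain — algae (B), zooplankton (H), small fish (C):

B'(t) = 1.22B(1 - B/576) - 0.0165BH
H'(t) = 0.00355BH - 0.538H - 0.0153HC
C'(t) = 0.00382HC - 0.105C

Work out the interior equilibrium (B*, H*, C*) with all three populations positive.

B* ≈ 362, H* ≈ 27.5, C* ≈ 48.8

From dC/dt = 0: 0.00382H* = 0.105, so H* = 27.5.
From dB/dt = 0: 1.22(1 - B*/576) = 0.0165·27.5, giving B* = 576·(1 - 0.372) = 362.
From dH/dt = 0: 0.00355·362 - 0.538 = 0.0153C*, so C* = 0.747/0.0153 = 48.8.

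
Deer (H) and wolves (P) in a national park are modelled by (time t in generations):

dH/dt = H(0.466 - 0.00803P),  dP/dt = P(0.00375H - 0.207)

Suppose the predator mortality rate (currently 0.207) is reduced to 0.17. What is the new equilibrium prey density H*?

At the interior fixed point, setting dP/dt = 0 with P > 0 fixes H* = (predator death rate)/(HP coefficient) — independent of the other coefficients.
With the change, H* = 0.17/0.00375 = 45.3; it falls from 55.2.

H* ≈ 45.3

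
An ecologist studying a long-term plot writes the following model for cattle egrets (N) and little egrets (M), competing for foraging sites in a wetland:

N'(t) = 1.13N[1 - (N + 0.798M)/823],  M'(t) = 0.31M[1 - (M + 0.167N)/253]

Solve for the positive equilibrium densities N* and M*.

Setting both brackets to zero gives the nullclines N + 0.798M = 823 and 0.167N + M = 253.
Substituting M = 253 - 0.167N into the first: N(1 - 0.798·0.167) = 823 - 0.798·253.
So N* = 621/0.867 = 717, and then M* = 253 - 0.167·717 = 133.

N* ≈ 717, M* ≈ 133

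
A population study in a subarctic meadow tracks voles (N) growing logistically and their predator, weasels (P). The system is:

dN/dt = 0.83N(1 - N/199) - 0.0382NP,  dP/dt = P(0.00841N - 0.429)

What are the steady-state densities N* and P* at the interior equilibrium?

N* ≈ 51, P* ≈ 16.2

From dP/dt = 0 with P > 0: 0.00841N* = 0.429, so N* = 51.
Substitute into dN/dt = 0: 0.83(1 - 51/199) = 0.0382P*.
The bracket is 0.744, giving P* = 0.617/0.0382 = 16.2.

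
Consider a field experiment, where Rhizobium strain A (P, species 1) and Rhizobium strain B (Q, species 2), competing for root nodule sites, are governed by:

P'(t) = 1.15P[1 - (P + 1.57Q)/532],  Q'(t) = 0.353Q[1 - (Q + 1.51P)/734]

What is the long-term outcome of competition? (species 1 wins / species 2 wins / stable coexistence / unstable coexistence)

Compare the nullcline intercepts: K1/α12 = 532/1.57 = 339 < K2 = 734; K2/α21 = 734/1.51 = 486 < K1 = 532.
Since both are reversed, neither can invade when rare; the interior point is a saddle.

unstable coexistence (outcome depends on initial conditions)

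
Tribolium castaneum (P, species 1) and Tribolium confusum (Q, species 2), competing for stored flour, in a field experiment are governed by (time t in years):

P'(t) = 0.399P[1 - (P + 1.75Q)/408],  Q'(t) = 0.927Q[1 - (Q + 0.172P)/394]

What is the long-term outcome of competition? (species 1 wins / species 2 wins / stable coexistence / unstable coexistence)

species 2 excludes species 1

Compare the nullcline intercepts: K1/α12 = 408/1.75 = 233 < K2 = 394; K2/α21 = 394/0.172 = 2290 > K1 = 408.
Since the inequalities point opposite ways, species 2 can invade but species 1 cannot.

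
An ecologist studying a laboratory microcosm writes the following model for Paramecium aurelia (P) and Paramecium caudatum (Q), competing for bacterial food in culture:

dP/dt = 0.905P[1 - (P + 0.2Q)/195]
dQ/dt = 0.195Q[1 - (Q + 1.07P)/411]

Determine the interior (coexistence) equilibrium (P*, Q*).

P* ≈ 144, Q* ≈ 257

Setting both brackets to zero gives the nullclines P + 0.2Q = 195 and 1.07P + Q = 411.
Substituting Q = 411 - 1.07P into the first: P(1 - 0.2·1.07) = 195 - 0.2·411.
So P* = 113/0.786 = 144, and then Q* = 411 - 1.07·144 = 257.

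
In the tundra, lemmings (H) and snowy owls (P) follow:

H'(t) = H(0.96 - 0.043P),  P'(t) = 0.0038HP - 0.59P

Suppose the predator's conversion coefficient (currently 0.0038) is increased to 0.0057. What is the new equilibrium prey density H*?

At the interior fixed point, setting dP/dt = 0 with P > 0 fixes H* = (predator death rate)/(HP coefficient) — independent of the other coefficients.
With the change, H* = 0.59/0.0057 = 104; it falls from 155.

H* ≈ 104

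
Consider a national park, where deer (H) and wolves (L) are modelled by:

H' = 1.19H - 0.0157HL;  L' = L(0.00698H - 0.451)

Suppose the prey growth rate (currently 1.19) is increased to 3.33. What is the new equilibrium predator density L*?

At the interior fixed point, setting dH/dt = 0 with H > 0 fixes L* = (prey growth rate)/(HL coefficient) — independent of the other coefficients.
With the change, L* = 3.33/0.0157 = 212; it rises from 75.8.

L* ≈ 212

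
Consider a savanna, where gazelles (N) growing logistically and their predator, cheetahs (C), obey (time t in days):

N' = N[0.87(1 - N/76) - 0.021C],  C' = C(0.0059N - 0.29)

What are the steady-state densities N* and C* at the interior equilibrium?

From dC/dt = 0 with C > 0: 0.0059N* = 0.29, so N* = 49.2.
Substitute into dN/dt = 0: 0.87(1 - 49.2/76) = 0.021C*.
The bracket is 0.353, giving C* = 0.307/0.021 = 14.6.

N* ≈ 49.2, C* ≈ 14.6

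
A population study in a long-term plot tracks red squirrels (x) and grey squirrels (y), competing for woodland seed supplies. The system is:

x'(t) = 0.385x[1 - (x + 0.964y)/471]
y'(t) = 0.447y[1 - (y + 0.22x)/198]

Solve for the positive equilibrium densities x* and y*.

x* ≈ 356, y* ≈ 120

Setting both brackets to zero gives the nullclines x + 0.964y = 471 and 0.22x + y = 198.
Substituting y = 198 - 0.22x into the first: x(1 - 0.964·0.22) = 471 - 0.964·198.
So x* = 280/0.788 = 356, and then y* = 198 - 0.22·356 = 120.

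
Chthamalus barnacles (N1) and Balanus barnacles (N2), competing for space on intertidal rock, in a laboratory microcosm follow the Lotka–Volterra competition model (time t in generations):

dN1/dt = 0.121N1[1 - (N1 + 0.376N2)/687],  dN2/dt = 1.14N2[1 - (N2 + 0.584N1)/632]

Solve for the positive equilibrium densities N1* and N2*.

Setting both brackets to zero gives the nullclines N1 + 0.376N2 = 687 and 0.584N1 + N2 = 632.
Substituting N2 = 632 - 0.584N1 into the first: N1(1 - 0.376·0.584) = 687 - 0.376·632.
So N1* = 449/0.78 = 576, and then N2* = 632 - 0.584·576 = 296.

N1* ≈ 576, N2* ≈ 296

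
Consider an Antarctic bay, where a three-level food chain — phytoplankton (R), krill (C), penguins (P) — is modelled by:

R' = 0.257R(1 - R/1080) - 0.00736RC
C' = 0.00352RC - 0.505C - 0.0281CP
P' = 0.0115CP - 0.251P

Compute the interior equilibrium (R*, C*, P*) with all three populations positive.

R* ≈ 405, C* ≈ 21.8, P* ≈ 32.8

From dP/dt = 0: 0.0115C* = 0.251, so C* = 21.8.
From dR/dt = 0: 0.257(1 - R*/1080) = 0.00736·21.8, giving R* = 1080·(1 - 0.625) = 405.
From dC/dt = 0: 0.00352·405 - 0.505 = 0.0281P*, so P* = 0.92/0.0281 = 32.8.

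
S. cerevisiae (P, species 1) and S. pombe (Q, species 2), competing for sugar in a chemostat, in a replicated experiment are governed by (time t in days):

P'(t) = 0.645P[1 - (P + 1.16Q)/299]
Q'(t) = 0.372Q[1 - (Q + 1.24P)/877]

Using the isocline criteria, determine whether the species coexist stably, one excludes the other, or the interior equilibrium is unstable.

species 2 excludes species 1

Compare the nullcline intercepts: K1/α12 = 299/1.16 = 258 < K2 = 877; K2/α21 = 877/1.24 = 707 > K1 = 299.
Since the inequalities point opposite ways, species 2 can invade but species 1 cannot.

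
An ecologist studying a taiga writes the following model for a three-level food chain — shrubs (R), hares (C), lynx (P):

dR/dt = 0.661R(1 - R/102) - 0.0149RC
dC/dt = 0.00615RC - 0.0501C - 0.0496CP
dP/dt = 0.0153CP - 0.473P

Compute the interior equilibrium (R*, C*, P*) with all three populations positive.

From dP/dt = 0: 0.0153C* = 0.473, so C* = 30.9.
From dR/dt = 0: 0.661(1 - R*/102) = 0.0149·30.9, giving R* = 102·(1 - 0.697) = 30.9.
From dC/dt = 0: 0.00615·30.9 - 0.0501 = 0.0496P*, so P* = 0.14/0.0496 = 2.82.

R* ≈ 30.9, C* ≈ 30.9, P* ≈ 2.82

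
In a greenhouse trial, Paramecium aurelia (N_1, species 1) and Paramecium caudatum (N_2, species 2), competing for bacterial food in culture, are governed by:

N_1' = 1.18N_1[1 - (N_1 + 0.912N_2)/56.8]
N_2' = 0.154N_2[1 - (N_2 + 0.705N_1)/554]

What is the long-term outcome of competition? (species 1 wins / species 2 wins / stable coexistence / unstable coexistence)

Compare the nullcline intercepts: K1/α12 = 56.8/0.912 = 62.3 < K2 = 554; K2/α21 = 554/0.705 = 786 > K1 = 56.8.
Since the inequalities point opposite ways, species 2 can invade but species 1 cannot.

species 2 excludes species 1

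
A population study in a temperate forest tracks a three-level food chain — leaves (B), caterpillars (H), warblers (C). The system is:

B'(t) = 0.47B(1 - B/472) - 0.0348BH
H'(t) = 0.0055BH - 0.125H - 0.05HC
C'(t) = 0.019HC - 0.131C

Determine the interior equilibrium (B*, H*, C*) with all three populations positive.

From dC/dt = 0: 0.019H* = 0.131, so H* = 6.89.
From dB/dt = 0: 0.47(1 - B*/472) = 0.0348·6.89, giving B* = 472·(1 - 0.511) = 231.
From dH/dt = 0: 0.0055·231 - 0.125 = 0.05C*, so C* = 1.15/0.05 = 22.9.

B* ≈ 231, H* ≈ 6.89, C* ≈ 22.9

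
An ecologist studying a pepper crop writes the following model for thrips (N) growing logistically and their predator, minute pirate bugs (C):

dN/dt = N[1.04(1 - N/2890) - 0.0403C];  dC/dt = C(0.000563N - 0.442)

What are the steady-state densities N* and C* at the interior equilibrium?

From dC/dt = 0 with C > 0: 0.000563N* = 0.442, so N* = 785.
Substitute into dN/dt = 0: 1.04(1 - 785/2890) = 0.0403C*.
The bracket is 0.728, giving C* = 0.757/0.0403 = 18.8.

N* ≈ 785, C* ≈ 18.8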